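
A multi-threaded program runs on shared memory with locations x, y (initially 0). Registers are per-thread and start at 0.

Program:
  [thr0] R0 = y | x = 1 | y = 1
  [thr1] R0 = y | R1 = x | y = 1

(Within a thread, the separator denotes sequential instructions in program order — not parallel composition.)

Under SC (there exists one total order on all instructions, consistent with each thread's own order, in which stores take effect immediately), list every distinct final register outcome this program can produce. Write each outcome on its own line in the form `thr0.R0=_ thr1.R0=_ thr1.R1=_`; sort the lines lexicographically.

thr0.R0=0 thr1.R0=0 thr1.R1=0
thr0.R0=0 thr1.R0=0 thr1.R1=1
thr0.R0=0 thr1.R0=1 thr1.R1=1
thr0.R0=1 thr1.R0=0 thr1.R1=0

outcome vector order: (thr0.R0,thr1.R0,thr1.R1)
|SC outcomes| = 4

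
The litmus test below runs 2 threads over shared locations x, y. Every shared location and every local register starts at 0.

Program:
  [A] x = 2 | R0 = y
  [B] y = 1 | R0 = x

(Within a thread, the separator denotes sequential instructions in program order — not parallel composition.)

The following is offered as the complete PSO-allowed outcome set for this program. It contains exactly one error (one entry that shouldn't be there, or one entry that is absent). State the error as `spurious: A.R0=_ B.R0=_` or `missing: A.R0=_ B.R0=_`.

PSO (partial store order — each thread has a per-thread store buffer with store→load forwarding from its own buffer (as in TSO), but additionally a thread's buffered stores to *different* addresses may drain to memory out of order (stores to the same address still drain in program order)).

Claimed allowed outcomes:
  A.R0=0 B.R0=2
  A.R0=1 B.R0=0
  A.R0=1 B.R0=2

outcome vector order: (A.R0,B.R0)
PSO (4): <0 0> <0 2> <1 0> <1 2>
PSO∖claimed = {<0 0>}

missing: A.R0=0 B.R0=0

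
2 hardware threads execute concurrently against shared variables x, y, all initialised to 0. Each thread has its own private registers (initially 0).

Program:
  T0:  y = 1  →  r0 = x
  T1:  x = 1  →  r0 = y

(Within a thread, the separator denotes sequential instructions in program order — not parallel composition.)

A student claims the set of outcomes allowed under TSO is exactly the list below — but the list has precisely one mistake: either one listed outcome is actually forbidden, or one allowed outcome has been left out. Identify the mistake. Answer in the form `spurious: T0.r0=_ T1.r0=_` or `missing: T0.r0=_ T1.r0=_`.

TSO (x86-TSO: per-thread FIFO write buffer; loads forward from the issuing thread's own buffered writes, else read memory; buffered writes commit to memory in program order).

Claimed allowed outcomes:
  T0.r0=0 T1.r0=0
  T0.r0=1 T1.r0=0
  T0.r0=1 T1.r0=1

missing: T0.r0=0 T1.r0=1

outcome vector order: (T0.r0,T1.r0)
[TSO] allowed = {00; 01; 10; 11}
TSO∖claimed = {01}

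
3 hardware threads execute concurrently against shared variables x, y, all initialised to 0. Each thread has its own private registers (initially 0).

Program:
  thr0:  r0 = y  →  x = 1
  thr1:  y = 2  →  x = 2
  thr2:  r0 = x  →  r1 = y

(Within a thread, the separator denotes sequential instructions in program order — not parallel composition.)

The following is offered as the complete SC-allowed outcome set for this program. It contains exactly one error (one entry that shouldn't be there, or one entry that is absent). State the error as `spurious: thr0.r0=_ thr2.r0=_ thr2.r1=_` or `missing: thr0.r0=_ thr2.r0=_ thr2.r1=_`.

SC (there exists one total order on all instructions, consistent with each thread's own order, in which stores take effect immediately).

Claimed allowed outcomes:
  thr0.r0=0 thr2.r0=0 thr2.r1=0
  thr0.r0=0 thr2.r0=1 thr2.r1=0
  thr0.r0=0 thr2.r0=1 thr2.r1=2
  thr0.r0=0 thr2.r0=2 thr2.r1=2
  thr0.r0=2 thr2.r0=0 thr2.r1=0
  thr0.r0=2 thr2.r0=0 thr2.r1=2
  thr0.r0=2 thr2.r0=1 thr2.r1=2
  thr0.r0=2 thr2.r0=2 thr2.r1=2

missing: thr0.r0=0 thr2.r0=0 thr2.r1=2

outcome vector order: (thr0.r0,thr2.r0,thr2.r1)
SC: 9 outcomes — {(0,0,0); (0,0,2); (0,1,0); (0,1,2); (0,2,2); (2,0,0); (2,0,2); (2,1,2); (2,2,2)}
SC∖claimed = {(0,0,2)}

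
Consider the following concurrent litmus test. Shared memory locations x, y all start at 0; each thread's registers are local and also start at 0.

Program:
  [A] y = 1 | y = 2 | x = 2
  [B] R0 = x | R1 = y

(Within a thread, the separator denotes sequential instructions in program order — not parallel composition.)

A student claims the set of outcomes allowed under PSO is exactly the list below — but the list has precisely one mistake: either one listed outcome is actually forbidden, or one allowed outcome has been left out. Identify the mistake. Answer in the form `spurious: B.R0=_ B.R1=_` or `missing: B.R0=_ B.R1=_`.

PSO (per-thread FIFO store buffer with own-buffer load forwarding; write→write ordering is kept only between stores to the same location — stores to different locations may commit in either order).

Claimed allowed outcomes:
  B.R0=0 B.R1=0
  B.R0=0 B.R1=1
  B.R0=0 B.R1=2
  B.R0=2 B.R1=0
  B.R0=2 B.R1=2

missing: B.R0=2 B.R1=1

outcome vector order: (B.R0,B.R1)
PSO: 6 outcomes — {<0 0> <0 1> <0 2> <2 0> <2 1> <2 2>}
PSO∖claimed = {<2 1>}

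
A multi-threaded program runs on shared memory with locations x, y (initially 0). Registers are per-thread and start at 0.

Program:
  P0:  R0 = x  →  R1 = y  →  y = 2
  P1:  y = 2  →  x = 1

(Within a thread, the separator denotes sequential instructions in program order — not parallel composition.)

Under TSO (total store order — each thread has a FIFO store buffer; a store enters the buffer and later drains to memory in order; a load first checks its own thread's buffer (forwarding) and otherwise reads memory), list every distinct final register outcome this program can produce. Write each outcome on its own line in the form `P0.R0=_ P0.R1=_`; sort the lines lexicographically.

P0.R0=0 P0.R1=0
P0.R0=0 P0.R1=2
P0.R0=1 P0.R1=2

outcome vector order: (P0.R0,P0.R1)
|TSO outcomes| = 3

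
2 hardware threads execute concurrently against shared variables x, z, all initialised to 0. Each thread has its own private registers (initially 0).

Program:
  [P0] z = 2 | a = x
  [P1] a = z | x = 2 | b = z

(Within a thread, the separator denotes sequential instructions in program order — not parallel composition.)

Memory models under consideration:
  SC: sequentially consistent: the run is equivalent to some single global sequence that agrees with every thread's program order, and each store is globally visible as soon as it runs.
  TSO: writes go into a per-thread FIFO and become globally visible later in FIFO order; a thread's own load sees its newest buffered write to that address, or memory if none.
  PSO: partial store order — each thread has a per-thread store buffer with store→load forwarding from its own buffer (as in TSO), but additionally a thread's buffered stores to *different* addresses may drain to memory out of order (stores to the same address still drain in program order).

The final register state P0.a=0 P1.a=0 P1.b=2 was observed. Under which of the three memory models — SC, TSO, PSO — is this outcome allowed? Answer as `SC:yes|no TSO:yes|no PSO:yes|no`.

outcome vector order: (P0.a,P1.a,P1.b)
SC: 5 outcomes — {<0 0 2>; <0 2 2>; <2 0 0>; <2 0 2>; <2 2 2>}
TSO: 6 outcomes — {<0 0 0>; <0 0 2>; <0 2 2>; <2 0 0>; <2 0 2>; <2 2 2>}
PSO: 6 outcomes — {<0 0 0>; <0 0 2>; <0 2 2>; <2 0 0>; <2 0 2>; <2 2 2>}
target <0 0 2> ∈ {SC,TSO,PSO}

SC:yes TSO:yes PSO:yes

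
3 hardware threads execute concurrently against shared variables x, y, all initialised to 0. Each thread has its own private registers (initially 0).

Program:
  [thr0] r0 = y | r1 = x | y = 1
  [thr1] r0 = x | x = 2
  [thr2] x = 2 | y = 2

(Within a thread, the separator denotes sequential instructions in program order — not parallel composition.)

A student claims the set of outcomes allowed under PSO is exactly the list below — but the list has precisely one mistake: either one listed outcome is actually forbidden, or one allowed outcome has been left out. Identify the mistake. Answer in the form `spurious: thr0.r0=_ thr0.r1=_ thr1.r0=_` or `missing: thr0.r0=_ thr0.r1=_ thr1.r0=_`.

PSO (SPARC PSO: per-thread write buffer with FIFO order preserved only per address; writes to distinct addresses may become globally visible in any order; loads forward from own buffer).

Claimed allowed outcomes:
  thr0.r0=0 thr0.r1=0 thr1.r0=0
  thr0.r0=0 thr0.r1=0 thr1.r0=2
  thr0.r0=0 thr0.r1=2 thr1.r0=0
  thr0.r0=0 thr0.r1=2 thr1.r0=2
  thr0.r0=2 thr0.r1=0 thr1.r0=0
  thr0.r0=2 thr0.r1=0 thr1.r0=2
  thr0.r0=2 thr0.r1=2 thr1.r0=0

outcome vector order: (thr0.r0,thr0.r1,thr1.r0)
[PSO] allowed = {<0 0 0>, <0 0 2>, <0 2 0>, <0 2 2>, <2 0 0>, <2 0 2>, <2 2 0>, <2 2 2>}
PSO∖claimed = {<2 2 2>}

missing: thr0.r0=2 thr0.r1=2 thr1.r0=2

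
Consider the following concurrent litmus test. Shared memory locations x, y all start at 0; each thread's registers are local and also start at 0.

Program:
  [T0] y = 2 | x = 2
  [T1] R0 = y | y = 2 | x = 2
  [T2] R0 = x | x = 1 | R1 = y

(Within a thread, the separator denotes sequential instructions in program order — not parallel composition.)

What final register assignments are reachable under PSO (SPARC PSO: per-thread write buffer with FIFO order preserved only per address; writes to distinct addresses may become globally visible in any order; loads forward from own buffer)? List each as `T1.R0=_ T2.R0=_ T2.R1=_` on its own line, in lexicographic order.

outcome vector order: (T1.R0,T2.R0,T2.R1)
|PSO outcomes| = 8

T1.R0=0 T2.R0=0 T2.R1=0
T1.R0=0 T2.R0=0 T2.R1=2
T1.R0=0 T2.R0=2 T2.R1=0
T1.R0=0 T2.R0=2 T2.R1=2
T1.R0=2 T2.R0=0 T2.R1=0
T1.R0=2 T2.R0=0 T2.R1=2
T1.R0=2 T2.R0=2 T2.R1=0
T1.R0=2 T2.R0=2 T2.R1=2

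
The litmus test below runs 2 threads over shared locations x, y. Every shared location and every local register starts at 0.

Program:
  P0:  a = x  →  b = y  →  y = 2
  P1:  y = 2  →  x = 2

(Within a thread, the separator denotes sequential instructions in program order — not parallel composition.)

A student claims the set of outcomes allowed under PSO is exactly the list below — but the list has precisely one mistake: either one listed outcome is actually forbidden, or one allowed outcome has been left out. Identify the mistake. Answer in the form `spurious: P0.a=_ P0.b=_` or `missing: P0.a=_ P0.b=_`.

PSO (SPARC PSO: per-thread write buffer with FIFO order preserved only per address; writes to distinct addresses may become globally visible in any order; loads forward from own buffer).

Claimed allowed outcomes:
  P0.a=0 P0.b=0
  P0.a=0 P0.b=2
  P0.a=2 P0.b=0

outcome vector order: (P0.a,P0.b)
PSO: 4 outcomes — {00 02 20 22}
PSO∖claimed = {22}

missing: P0.a=2 P0.b=2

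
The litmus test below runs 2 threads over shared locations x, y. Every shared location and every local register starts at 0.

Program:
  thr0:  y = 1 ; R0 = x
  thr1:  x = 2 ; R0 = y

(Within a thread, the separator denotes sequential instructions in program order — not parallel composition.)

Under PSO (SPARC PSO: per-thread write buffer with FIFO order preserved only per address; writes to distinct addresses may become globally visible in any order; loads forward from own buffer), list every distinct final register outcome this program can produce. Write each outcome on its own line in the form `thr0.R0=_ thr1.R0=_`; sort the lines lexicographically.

thr0.R0=0 thr1.R0=0
thr0.R0=0 thr1.R0=1
thr0.R0=2 thr1.R0=0
thr0.R0=2 thr1.R0=1

outcome vector order: (thr0.R0,thr1.R0)
|PSO outcomes| = 4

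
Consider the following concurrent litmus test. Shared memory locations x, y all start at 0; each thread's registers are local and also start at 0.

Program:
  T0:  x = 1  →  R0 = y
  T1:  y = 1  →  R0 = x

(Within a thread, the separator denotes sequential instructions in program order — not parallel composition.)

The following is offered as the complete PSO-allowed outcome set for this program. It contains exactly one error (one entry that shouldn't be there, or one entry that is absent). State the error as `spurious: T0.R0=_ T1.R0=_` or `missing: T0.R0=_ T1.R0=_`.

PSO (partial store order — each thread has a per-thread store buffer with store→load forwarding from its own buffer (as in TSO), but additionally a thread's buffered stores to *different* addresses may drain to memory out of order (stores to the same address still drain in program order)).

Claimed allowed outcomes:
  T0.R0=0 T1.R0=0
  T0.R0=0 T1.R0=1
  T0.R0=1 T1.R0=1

outcome vector order: (T0.R0,T1.R0)
PSO (4): (0,0), (0,1), (1,0), (1,1)
PSO∖claimed = {(1,0)}

missing: T0.R0=1 T1.R0=0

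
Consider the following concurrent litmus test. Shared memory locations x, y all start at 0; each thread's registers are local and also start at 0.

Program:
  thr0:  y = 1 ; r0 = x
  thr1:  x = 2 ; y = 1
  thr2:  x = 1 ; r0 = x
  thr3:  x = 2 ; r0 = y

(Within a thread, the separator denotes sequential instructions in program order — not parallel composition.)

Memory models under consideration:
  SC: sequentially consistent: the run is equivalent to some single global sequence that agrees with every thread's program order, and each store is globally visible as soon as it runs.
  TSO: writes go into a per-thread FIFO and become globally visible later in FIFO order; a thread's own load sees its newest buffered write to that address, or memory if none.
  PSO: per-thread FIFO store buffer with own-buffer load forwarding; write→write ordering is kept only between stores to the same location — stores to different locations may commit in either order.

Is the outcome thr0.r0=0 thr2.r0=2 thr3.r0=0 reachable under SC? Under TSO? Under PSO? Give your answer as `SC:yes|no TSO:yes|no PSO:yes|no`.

SC:no TSO:yes PSO:yes

outcome vector order: (thr0.r0,thr2.r0,thr3.r0)
under SC → 0/1/1 0/2/1 1/1/0 1/1/1 1/2/0 1/2/1 2/1/0 2/1/1 2/2/0 2/2/1
under TSO → 0/1/0 0/1/1 0/2/0 0/2/1 1/1/0 1/1/1 1/2/0 1/2/1 2/1/0 2/1/1 2/2/0 2/2/1
under PSO → 0/1/0 0/1/1 0/2/0 0/2/1 1/1/0 1/1/1 1/2/0 1/2/1 2/1/0 2/1/1 2/2/0 2/2/1
target 0/2/0 ∈ {TSO,PSO}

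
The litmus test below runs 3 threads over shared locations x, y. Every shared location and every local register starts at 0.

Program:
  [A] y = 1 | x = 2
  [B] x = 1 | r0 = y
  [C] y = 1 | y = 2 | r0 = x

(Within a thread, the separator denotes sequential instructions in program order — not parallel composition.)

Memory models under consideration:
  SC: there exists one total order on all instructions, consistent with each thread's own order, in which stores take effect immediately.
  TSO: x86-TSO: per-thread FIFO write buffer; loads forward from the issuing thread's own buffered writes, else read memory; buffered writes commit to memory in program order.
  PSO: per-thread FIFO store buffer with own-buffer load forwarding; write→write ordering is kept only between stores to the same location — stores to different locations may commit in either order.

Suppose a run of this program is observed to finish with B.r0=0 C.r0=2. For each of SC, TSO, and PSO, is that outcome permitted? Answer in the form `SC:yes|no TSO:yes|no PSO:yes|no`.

outcome vector order: (B.r0,C.r0)
SC: 8 outcomes — {0/1 0/2 1/0 1/1 1/2 2/0 2/1 2/2}
TSO: 9 outcomes — {0/0 0/1 0/2 1/0 1/1 1/2 2/0 2/1 2/2}
PSO: 9 outcomes — {0/0 0/1 0/2 1/0 1/1 1/2 2/0 2/1 2/2}
target 0/2 ∈ {SC,TSO,PSO}

SC:yes TSO:yes PSO:yes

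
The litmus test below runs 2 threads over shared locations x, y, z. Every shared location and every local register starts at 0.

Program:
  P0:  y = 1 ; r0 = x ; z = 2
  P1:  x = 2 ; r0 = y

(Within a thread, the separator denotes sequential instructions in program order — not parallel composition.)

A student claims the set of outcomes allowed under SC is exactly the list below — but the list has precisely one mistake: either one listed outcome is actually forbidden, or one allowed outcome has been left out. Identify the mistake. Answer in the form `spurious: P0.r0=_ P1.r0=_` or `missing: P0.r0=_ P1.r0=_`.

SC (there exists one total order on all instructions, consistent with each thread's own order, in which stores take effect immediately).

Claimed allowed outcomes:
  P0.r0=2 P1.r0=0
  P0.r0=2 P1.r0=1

outcome vector order: (P0.r0,P1.r0)
SC (3): 01 20 21
SC∖claimed = {01}

missing: P0.r0=0 P1.r0=1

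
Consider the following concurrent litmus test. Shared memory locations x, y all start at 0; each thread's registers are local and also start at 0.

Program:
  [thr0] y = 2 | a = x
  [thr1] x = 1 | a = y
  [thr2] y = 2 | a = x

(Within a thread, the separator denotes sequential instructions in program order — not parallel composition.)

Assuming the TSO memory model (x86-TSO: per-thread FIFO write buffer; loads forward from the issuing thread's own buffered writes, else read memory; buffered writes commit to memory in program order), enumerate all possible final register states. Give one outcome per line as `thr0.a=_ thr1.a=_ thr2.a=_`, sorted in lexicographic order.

thr0.a=0 thr1.a=0 thr2.a=0
thr0.a=0 thr1.a=0 thr2.a=1
thr0.a=0 thr1.a=2 thr2.a=0
thr0.a=0 thr1.a=2 thr2.a=1
thr0.a=1 thr1.a=0 thr2.a=0
thr0.a=1 thr1.a=0 thr2.a=1
thr0.a=1 thr1.a=2 thr2.a=0
thr0.a=1 thr1.a=2 thr2.a=1

outcome vector order: (thr0.a,thr1.a,thr2.a)
|TSO outcomes| = 8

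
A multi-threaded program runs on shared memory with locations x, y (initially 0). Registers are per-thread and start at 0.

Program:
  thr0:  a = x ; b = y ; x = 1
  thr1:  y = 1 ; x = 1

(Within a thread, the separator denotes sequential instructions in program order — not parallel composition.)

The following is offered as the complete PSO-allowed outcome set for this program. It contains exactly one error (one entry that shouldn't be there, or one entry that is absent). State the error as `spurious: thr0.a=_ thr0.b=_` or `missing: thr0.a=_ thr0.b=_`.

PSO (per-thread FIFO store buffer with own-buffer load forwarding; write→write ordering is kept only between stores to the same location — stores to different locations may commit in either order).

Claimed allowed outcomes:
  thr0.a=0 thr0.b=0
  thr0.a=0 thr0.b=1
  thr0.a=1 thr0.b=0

missing: thr0.a=1 thr0.b=1

outcome vector order: (thr0.a,thr0.b)
PSO (4): <0 0> <0 1> <1 0> <1 1>
PSO∖claimed = {<1 1>}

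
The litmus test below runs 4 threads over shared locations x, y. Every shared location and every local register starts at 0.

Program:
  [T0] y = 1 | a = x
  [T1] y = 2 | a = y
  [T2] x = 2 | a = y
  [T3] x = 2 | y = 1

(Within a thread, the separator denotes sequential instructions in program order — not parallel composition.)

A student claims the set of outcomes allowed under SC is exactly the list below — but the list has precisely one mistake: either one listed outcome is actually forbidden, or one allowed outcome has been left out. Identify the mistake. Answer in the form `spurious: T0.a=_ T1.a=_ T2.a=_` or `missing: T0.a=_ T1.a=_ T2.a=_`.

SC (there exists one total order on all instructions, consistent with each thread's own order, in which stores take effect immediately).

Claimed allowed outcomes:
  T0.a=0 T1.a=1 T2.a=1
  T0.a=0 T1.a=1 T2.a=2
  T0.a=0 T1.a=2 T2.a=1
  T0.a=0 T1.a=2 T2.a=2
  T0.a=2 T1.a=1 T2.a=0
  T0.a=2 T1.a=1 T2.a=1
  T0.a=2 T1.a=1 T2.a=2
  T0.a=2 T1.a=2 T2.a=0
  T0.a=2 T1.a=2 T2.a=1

outcome vector order: (T0.a,T1.a,T2.a)
SC (10): (0,1,1) (0,1,2) (0,2,1) (0,2,2) (2,1,0) (2,1,1) (2,1,2) (2,2,0) (2,2,1) (2,2,2)
SC∖claimed = {(2,2,2)}

missing: T0.a=2 T1.a=2 T2.a=2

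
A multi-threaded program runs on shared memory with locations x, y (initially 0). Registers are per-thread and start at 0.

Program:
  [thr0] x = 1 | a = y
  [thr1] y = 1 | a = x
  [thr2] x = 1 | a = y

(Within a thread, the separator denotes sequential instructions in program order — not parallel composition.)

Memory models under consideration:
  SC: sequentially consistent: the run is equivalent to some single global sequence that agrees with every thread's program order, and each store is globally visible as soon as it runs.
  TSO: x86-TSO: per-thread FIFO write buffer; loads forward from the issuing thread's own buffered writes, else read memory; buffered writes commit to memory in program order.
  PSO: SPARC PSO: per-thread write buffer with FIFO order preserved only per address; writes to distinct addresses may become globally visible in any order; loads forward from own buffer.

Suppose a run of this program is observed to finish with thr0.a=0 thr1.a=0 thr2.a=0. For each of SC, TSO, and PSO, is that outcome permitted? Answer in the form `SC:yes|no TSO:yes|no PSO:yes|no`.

outcome vector order: (thr0.a,thr1.a,thr2.a)
[SC] allowed = {<0 1 0> <0 1 1> <1 0 1> <1 1 0> <1 1 1>}
[TSO] allowed = {<0 0 0> <0 0 1> <0 1 0> <0 1 1> <1 0 0> <1 0 1> <1 1 0> <1 1 1>}
[PSO] allowed = {<0 0 0> <0 0 1> <0 1 0> <0 1 1> <1 0 0> <1 0 1> <1 1 0> <1 1 1>}
target <0 0 0> ∈ {TSO,PSO}

SC:no TSO:yes PSO:yes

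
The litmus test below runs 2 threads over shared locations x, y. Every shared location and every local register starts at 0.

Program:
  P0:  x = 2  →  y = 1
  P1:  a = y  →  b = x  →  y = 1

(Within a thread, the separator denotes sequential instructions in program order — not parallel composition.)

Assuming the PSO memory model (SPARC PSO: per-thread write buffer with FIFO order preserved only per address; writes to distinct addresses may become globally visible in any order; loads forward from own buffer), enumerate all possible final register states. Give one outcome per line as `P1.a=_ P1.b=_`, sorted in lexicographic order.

outcome vector order: (P1.a,P1.b)
|PSO outcomes| = 4

P1.a=0 P1.b=0
P1.a=0 P1.b=2
P1.a=1 P1.b=0
P1.a=1 P1.b=2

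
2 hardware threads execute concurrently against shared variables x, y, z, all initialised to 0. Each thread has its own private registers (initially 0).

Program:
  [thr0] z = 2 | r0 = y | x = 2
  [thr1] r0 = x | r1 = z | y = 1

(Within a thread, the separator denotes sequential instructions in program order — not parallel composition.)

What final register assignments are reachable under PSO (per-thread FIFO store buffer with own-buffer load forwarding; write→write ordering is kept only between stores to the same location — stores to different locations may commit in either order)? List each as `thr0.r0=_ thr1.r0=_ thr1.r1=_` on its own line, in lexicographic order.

outcome vector order: (thr0.r0,thr1.r0,thr1.r1)
|PSO outcomes| = 6

thr0.r0=0 thr1.r0=0 thr1.r1=0
thr0.r0=0 thr1.r0=0 thr1.r1=2
thr0.r0=0 thr1.r0=2 thr1.r1=0
thr0.r0=0 thr1.r0=2 thr1.r1=2
thr0.r0=1 thr1.r0=0 thr1.r1=0
thr0.r0=1 thr1.r0=0 thr1.r1=2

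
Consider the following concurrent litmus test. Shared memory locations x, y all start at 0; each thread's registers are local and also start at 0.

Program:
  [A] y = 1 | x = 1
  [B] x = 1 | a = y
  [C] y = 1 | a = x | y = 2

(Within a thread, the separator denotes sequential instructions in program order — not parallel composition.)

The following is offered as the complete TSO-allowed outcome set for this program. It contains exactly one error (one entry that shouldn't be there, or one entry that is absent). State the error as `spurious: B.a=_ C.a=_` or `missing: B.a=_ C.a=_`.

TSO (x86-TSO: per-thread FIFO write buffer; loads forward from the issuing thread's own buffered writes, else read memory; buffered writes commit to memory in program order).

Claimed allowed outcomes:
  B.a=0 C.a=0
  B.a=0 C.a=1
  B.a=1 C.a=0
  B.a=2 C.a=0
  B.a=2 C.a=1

outcome vector order: (B.a,C.a)
under TSO → <0 0> <0 1> <1 0> <1 1> <2 0> <2 1>
TSO∖claimed = {<1 1>}

missing: B.a=1 C.a=1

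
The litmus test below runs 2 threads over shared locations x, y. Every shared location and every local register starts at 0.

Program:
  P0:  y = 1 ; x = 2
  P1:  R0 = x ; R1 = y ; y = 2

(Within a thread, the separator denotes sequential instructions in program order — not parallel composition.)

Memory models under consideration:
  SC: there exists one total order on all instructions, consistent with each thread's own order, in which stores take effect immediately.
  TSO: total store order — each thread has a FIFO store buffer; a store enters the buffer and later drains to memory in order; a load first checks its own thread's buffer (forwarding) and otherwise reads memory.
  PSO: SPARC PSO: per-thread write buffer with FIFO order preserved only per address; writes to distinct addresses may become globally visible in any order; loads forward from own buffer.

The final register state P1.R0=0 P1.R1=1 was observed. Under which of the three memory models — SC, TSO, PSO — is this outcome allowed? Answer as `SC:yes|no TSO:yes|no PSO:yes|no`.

SC:yes TSO:yes PSO:yes

outcome vector order: (P1.R0,P1.R1)
SC: 3 outcomes — {0/0 0/1 2/1}
TSO: 3 outcomes — {0/0 0/1 2/1}
PSO: 4 outcomes — {0/0 0/1 2/0 2/1}
target 0/1 ∈ {SC,TSO,PSO}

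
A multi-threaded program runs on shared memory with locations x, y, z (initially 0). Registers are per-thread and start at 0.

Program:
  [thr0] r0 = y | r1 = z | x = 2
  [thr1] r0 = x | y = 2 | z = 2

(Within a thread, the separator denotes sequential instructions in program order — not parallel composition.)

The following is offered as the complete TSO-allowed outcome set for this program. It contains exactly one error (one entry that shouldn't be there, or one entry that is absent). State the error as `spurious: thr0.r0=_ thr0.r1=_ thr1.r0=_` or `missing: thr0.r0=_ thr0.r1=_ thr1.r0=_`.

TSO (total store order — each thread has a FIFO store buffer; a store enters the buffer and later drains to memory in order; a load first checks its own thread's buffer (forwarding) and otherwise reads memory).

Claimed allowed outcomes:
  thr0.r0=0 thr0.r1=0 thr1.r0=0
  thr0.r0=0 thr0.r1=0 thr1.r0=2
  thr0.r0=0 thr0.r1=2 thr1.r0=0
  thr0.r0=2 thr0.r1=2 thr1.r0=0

missing: thr0.r0=2 thr0.r1=0 thr1.r0=0

outcome vector order: (thr0.r0,thr0.r1,thr1.r0)
[TSO] allowed = {0/0/0 0/0/2 0/2/0 2/0/0 2/2/0}
TSO∖claimed = {2/0/0}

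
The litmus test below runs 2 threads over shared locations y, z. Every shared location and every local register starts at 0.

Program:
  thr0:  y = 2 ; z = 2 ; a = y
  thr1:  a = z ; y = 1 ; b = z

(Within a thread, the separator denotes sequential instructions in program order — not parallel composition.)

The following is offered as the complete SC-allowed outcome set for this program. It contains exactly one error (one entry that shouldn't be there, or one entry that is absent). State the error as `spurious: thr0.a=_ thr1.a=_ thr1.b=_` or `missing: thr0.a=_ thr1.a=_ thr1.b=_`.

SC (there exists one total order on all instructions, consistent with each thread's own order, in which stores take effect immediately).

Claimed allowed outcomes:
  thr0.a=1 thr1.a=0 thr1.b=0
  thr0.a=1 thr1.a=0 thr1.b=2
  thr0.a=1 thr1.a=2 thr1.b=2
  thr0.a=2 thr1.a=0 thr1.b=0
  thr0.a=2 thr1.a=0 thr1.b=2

outcome vector order: (thr0.a,thr1.a,thr1.b)
SC (6): 1/0/0 1/0/2 1/2/2 2/0/0 2/0/2 2/2/2
SC∖claimed = {2/2/2}

missing: thr0.a=2 thr1.a=2 thr1.b=2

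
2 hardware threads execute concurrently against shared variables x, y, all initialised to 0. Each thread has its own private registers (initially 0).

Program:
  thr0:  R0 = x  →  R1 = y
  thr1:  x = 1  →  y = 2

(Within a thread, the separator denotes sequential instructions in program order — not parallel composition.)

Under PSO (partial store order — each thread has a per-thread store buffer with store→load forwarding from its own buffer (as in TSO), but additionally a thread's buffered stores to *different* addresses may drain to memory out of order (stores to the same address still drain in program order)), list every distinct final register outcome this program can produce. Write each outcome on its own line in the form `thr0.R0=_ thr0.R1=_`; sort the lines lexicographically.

outcome vector order: (thr0.R0,thr0.R1)
|PSO outcomes| = 4

thr0.R0=0 thr0.R1=0
thr0.R0=0 thr0.R1=2
thr0.R0=1 thr0.R1=0
thr0.R0=1 thr0.R1=2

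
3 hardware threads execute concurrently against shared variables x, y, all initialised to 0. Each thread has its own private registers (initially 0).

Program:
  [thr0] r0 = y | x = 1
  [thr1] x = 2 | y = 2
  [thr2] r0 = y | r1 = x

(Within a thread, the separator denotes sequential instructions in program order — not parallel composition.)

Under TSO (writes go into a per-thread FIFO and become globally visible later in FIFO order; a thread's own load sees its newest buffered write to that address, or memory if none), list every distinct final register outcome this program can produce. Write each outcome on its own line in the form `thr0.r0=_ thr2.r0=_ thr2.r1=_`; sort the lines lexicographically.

outcome vector order: (thr0.r0,thr2.r0,thr2.r1)
|TSO outcomes| = 10

thr0.r0=0 thr2.r0=0 thr2.r1=0
thr0.r0=0 thr2.r0=0 thr2.r1=1
thr0.r0=0 thr2.r0=0 thr2.r1=2
thr0.r0=0 thr2.r0=2 thr2.r1=1
thr0.r0=0 thr2.r0=2 thr2.r1=2
thr0.r0=2 thr2.r0=0 thr2.r1=0
thr0.r0=2 thr2.r0=0 thr2.r1=1
thr0.r0=2 thr2.r0=0 thr2.r1=2
thr0.r0=2 thr2.r0=2 thr2.r1=1
thr0.r0=2 thr2.r0=2 thr2.r1=2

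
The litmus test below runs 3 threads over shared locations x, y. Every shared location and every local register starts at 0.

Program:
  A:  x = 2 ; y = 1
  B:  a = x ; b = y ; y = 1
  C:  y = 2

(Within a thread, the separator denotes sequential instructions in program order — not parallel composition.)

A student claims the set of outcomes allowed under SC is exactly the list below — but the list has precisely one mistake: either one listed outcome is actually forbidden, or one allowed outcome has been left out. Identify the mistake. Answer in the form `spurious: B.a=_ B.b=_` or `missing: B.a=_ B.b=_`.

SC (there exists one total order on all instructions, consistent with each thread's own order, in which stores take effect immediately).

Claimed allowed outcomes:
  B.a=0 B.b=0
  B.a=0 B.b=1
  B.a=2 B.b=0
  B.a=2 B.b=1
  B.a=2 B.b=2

outcome vector order: (B.a,B.b)
SC: 6 outcomes — {00; 01; 02; 20; 21; 22}
SC∖claimed = {02}

missing: B.a=0 B.b=2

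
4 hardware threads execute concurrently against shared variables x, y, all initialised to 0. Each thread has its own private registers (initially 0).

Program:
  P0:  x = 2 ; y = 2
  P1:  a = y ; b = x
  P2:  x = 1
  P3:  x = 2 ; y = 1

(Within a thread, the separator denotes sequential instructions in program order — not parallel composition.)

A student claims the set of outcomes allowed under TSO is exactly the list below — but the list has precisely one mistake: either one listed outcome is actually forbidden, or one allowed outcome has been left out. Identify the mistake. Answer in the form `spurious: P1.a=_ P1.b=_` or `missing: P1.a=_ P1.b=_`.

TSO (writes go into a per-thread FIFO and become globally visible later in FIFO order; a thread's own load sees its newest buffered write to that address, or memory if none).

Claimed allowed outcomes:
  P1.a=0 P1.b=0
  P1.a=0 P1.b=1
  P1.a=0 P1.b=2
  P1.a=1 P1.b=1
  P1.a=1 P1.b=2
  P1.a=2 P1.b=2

outcome vector order: (P1.a,P1.b)
[TSO] allowed = {0/0, 0/1, 0/2, 1/1, 1/2, 2/1, 2/2}
TSO∖claimed = {2/1}

missing: P1.a=2 P1.b=1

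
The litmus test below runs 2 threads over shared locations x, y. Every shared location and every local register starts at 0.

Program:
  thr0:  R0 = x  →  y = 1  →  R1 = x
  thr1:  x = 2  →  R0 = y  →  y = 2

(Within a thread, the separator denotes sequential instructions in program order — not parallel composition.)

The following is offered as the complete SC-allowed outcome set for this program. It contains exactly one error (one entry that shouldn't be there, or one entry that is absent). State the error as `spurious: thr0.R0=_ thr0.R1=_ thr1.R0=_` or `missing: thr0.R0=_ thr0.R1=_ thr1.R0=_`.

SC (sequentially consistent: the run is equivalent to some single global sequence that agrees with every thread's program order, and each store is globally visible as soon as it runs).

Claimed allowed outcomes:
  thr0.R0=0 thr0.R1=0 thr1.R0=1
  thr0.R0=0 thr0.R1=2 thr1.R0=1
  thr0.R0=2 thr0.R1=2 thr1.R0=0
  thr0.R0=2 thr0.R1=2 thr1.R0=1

missing: thr0.R0=0 thr0.R1=2 thr1.R0=0

outcome vector order: (thr0.R0,thr0.R1,thr1.R0)
SC (5): (0,0,1), (0,2,0), (0,2,1), (2,2,0), (2,2,1)
SC∖claimed = {(0,2,0)}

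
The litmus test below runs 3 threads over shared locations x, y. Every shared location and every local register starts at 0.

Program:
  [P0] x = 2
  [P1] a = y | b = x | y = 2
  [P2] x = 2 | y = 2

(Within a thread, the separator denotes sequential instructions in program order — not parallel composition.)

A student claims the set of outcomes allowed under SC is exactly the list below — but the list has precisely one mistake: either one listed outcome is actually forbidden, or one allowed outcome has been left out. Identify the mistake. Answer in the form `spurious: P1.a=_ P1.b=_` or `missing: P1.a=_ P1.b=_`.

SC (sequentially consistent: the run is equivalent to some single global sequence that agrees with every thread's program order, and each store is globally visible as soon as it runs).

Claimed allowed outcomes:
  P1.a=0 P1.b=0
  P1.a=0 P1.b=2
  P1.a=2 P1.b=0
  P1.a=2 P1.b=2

spurious: P1.a=2 P1.b=0

outcome vector order: (P1.a,P1.b)
SC (3): 0/0; 0/2; 2/2
claimed∖SC = {2/0}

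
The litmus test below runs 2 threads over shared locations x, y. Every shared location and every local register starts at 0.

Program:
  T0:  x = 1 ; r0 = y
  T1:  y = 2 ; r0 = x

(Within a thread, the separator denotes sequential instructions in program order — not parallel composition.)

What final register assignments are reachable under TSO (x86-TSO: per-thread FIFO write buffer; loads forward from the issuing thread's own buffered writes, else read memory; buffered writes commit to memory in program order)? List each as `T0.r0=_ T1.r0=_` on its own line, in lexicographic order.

T0.r0=0 T1.r0=0
T0.r0=0 T1.r0=1
T0.r0=2 T1.r0=0
T0.r0=2 T1.r0=1

outcome vector order: (T0.r0,T1.r0)
|TSO outcomes| = 4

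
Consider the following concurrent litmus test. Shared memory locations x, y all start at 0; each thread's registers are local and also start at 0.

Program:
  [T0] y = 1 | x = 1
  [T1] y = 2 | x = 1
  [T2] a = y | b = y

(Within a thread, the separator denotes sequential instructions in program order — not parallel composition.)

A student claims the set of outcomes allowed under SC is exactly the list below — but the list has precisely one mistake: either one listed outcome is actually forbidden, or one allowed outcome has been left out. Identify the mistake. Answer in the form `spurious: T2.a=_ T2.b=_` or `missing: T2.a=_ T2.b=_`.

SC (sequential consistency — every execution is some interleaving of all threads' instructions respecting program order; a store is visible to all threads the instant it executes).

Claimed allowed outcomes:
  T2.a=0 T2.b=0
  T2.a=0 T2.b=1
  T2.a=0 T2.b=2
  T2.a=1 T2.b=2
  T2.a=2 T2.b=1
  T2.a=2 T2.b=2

missing: T2.a=1 T2.b=1

outcome vector order: (T2.a,T2.b)
SC (7): (0,0) (0,1) (0,2) (1,1) (1,2) (2,1) (2,2)
SC∖claimed = {(1,1)}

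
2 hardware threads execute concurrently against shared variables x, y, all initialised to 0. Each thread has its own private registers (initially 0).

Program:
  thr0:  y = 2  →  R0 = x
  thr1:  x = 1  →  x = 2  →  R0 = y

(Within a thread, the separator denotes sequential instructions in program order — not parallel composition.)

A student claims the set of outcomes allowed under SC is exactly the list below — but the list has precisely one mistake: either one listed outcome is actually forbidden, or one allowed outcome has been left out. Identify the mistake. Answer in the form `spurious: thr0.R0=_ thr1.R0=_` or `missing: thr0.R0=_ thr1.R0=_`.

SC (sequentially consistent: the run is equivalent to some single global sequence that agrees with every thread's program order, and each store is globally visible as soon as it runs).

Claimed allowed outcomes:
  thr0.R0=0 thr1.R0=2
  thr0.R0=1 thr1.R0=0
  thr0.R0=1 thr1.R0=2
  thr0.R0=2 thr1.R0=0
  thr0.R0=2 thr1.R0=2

outcome vector order: (thr0.R0,thr1.R0)
SC: 4 outcomes — {0/2, 1/2, 2/0, 2/2}
claimed∖SC = {1/0}

spurious: thr0.R0=1 thr1.R0=0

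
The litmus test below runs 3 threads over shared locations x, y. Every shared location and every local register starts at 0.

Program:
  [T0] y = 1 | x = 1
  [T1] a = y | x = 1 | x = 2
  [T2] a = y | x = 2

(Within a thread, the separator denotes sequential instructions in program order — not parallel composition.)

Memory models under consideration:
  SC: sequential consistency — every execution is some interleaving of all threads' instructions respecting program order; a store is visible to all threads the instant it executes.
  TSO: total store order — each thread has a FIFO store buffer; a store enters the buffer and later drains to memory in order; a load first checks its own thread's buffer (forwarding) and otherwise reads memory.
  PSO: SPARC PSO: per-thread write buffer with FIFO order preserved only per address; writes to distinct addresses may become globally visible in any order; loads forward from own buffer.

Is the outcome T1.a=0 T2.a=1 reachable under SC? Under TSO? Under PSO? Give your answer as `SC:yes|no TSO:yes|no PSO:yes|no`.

SC:yes TSO:yes PSO:yes

outcome vector order: (T1.a,T2.a)
under SC → <0 0>; <0 1>; <1 0>; <1 1>
under TSO → <0 0>; <0 1>; <1 0>; <1 1>
under PSO → <0 0>; <0 1>; <1 0>; <1 1>
target <0 1> ∈ {SC,TSO,PSO}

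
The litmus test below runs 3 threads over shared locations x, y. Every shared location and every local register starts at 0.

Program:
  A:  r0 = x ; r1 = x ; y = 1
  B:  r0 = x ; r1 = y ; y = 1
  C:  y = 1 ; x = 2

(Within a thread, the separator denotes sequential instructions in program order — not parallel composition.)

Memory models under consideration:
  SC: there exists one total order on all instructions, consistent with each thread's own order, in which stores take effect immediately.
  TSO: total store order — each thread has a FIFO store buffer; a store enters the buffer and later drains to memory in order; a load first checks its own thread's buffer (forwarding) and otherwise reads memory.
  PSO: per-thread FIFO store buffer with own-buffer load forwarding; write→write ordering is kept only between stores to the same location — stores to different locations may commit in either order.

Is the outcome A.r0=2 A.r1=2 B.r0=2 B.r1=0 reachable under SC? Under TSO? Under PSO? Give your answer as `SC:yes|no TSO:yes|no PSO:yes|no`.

outcome vector order: (A.r0,A.r1,B.r0,B.r1)
SC: 9 outcomes — {0000; 0001; 0021; 0200; 0201; 0221; 2200; 2201; 2221}
TSO: 9 outcomes — {0000; 0001; 0021; 0200; 0201; 0221; 2200; 2201; 2221}
PSO: 12 outcomes — {0000; 0001; 0020; 0021; 0200; 0201; 0220; 0221; 2200; 2201; 2220; 2221}
target 2220 ∈ {PSO}

SC:no TSO:no PSO:yes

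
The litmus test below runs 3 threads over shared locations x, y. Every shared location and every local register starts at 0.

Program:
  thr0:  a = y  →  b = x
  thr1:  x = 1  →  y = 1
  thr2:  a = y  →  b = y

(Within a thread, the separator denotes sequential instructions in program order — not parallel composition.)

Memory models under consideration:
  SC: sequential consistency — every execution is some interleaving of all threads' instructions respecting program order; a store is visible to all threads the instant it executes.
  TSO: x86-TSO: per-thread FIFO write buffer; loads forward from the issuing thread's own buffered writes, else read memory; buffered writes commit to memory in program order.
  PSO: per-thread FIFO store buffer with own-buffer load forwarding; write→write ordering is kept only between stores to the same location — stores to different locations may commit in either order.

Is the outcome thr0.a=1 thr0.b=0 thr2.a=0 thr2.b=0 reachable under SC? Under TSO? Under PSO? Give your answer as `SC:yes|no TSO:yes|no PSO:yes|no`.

SC:no TSO:no PSO:yes

outcome vector order: (thr0.a,thr0.b,thr2.a,thr2.b)
SC (9): <0 0 0 0> <0 0 0 1> <0 0 1 1> <0 1 0 0> <0 1 0 1> <0 1 1 1> <1 1 0 0> <1 1 0 1> <1 1 1 1>
TSO (9): <0 0 0 0> <0 0 0 1> <0 0 1 1> <0 1 0 0> <0 1 0 1> <0 1 1 1> <1 1 0 0> <1 1 0 1> <1 1 1 1>
PSO (12): <0 0 0 0> <0 0 0 1> <0 0 1 1> <0 1 0 0> <0 1 0 1> <0 1 1 1> <1 0 0 0> <1 0 0 1> <1 0 1 1> <1 1 0 0> <1 1 0 1> <1 1 1 1>
target <1 0 0 0> ∈ {PSO}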